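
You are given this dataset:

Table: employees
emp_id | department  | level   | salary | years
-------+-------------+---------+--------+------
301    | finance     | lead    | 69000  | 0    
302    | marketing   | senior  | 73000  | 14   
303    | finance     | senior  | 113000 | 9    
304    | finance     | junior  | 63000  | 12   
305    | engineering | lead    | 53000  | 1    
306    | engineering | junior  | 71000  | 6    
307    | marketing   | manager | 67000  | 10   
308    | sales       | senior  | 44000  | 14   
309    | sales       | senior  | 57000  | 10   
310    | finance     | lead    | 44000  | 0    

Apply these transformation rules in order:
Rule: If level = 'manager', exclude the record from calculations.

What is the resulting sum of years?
66

Step 1: Identify records where level = 'manager'
Step 2: The excluded records sum to 10
Step 3: Original total years = 76
Step 4: Remaining total = 76 - 10 = 66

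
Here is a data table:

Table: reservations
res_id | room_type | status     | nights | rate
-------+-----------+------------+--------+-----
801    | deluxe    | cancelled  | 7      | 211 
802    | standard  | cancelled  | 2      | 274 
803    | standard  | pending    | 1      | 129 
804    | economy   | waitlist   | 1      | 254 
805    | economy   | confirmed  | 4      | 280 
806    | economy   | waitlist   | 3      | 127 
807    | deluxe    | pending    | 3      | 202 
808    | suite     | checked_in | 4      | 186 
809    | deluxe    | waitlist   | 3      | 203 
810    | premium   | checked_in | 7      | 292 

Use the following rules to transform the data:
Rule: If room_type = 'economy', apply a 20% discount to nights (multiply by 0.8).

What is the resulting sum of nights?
33.4

Step 1: Records with room_type = 'economy' have total nights = 8
Step 2: Apply multiplier: 8 × 0.8 = 6.4
Step 3: Other records total: 27
Step 4: Final sum = 6.4 + 27 = 33.4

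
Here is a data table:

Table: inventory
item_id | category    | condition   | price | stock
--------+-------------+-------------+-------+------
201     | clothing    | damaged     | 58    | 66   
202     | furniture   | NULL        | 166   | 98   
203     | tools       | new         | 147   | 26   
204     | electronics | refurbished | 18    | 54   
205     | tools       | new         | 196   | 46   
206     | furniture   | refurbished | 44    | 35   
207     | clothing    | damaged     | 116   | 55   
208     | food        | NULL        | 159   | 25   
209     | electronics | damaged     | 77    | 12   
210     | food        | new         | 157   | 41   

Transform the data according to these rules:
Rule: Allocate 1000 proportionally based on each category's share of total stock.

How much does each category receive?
clothing: 264.19, electronics: 144.1, food: 144.1, furniture: 290.39, tools: 157.21

Step 1: Calculate total stock = 458
Step 2: Calculate each category's proportion:
  clothing: 121/458 = 26.42% → 264.19
  electronics: 66/458 = 14.41% → 144.1
  food: 66/458 = 14.41% → 144.1
  furniture: 133/458 = 29.04% → 290.39
  tools: 72/458 = 15.72% → 157.21
Step 3: Verify: sum of allocations ≈ 1000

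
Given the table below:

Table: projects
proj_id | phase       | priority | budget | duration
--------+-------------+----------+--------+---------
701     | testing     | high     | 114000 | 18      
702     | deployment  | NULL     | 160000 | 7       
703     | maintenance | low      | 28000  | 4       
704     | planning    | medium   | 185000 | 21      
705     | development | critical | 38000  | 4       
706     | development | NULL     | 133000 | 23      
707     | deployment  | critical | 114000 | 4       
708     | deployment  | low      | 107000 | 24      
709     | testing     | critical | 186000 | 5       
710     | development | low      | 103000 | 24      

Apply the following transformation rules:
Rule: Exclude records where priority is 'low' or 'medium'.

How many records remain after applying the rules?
6

Step 1: Count records to exclude
  - 3 (low) + 1 (medium) = 4 records
Step 2: Total records: 10
Step 3: Remaining = 10 - 4 = 6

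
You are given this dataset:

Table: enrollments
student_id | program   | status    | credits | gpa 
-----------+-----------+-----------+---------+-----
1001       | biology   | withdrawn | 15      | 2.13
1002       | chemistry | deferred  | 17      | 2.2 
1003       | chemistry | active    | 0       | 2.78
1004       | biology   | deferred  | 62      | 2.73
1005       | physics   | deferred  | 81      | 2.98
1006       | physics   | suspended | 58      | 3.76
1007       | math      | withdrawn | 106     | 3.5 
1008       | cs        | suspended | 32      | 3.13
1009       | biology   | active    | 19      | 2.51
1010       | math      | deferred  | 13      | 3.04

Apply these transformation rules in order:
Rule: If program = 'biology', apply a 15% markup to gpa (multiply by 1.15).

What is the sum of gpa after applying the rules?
29.87

Step 1: Records with program = 'biology' have total gpa = 7.37
Step 2: Apply multiplier: 7.37 × 1.15 = 8.48
Step 3: Other records total: 21.39
Step 4: Final sum = 8.48 + 21.39 = 29.87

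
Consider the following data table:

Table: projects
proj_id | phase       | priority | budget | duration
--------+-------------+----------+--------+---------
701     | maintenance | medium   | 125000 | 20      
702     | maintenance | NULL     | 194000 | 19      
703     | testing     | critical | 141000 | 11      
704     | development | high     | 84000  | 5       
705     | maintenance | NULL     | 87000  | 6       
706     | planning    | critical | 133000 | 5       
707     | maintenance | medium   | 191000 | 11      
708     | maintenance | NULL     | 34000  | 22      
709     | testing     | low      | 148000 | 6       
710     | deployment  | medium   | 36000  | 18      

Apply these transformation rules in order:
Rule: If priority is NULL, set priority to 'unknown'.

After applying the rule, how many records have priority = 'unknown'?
3

Step 1: Count records where priority IS NULL
Step 2: Found 3 records with NULL priority
Step 3: These records will have priority set to 'unknown'
Step 4: Records already having priority = 'unknown': 0
Step 5: Answer: 3 + 0 = 3 records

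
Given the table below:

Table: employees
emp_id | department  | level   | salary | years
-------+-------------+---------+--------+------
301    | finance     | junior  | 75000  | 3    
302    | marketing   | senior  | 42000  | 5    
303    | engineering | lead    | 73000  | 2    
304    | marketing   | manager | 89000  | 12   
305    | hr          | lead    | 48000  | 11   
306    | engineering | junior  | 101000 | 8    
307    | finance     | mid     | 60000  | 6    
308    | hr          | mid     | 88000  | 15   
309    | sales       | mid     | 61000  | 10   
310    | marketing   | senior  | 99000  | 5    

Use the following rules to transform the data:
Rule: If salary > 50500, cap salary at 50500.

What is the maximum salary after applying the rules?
50500

Step 1: Original maximum salary = 101000
Step 2: Apply cap at 50500
Step 3: 8 records had salary > 50500 and were capped
Step 4: Maximum after transformation = 50500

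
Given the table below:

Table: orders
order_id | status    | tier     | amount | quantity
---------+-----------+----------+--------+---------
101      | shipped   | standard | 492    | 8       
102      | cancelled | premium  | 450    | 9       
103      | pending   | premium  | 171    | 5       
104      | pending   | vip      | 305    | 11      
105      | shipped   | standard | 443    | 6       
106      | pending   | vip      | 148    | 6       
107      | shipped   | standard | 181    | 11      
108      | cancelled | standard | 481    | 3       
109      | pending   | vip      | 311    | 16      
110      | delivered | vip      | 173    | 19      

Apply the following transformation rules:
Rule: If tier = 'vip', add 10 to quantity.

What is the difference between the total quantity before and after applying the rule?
40

Step 1: Original sum of quantity = 94
Step 2: 4 records have tier = 'vip'
Step 3: Each affected record changes by 10
Step 4: Total change = 4 × 10 = 40
Step 5: New sum = 94 + 40 = 134
Step 6: Difference = |134 - 94| = 40
        (Sum increased by 40)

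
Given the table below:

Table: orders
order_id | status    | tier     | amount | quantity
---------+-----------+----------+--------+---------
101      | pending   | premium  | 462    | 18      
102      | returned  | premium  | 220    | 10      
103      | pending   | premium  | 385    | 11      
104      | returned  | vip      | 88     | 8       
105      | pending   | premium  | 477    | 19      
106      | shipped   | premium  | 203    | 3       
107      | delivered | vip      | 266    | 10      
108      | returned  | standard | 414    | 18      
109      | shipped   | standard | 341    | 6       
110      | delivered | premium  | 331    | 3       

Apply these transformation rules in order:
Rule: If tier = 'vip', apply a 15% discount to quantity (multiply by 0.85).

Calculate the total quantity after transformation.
103.3

Step 1: Records with tier = 'vip' have total quantity = 18
Step 2: Apply multiplier: 18 × 0.85 = 15.3
Step 3: Other records total: 88
Step 4: Final sum = 15.3 + 88 = 103.3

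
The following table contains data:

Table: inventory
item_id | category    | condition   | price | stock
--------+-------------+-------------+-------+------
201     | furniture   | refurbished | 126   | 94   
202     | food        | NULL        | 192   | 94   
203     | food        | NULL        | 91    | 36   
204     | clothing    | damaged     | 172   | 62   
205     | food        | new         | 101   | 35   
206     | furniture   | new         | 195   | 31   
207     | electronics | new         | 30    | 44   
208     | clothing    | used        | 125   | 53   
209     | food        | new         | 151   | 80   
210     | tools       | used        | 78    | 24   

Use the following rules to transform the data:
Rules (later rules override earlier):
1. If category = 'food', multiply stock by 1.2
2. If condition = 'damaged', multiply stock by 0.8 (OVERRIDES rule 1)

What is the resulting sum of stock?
589.6

Step 1: Rule 2 takes priority for records with condition = 'damaged'
  - 1 records: 62 × 0.8 = 49.6
Step 2: Rule 1 applies to remaining records with category = 'food'
  - 4 records: 245 × 1.2 = 294.0
Step 3: Other records unchanged: 246
Step 4: Final sum = 49.6 + 294.0 + 246 = 589.6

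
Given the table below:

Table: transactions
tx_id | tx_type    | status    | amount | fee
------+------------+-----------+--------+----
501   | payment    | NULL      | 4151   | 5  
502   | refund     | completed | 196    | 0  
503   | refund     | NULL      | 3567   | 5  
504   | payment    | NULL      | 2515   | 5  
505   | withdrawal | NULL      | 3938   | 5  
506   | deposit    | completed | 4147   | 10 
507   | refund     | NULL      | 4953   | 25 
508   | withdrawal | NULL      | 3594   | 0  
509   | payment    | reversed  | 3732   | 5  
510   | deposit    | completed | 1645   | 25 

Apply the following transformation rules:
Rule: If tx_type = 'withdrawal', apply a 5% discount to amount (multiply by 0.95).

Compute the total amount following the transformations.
32061.4

Step 1: Records with tx_type = 'withdrawal' have total amount = 7532
Step 2: Apply multiplier: 7532 × 0.95 = 7155.4
Step 3: Other records total: 24906
Step 4: Final sum = 7155.4 + 24906 = 32061.4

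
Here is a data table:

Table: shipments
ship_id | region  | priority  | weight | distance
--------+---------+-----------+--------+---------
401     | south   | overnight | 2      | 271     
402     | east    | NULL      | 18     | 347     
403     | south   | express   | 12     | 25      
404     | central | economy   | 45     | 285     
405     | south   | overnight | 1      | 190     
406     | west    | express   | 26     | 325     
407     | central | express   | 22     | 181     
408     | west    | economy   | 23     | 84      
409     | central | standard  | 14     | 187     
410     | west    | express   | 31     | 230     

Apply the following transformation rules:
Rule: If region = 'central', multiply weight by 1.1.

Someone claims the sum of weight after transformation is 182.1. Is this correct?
No, the correct result is 202.1.

Step 1: Calculate the correct sum after transformation
Step 2: Apply multiplier 1.1 to records where region = 'central'
Step 3: Correct result = 202.1
Step 4: Claimed result = 182.1
Step 5: 202.1 ≠ 182.1
Conclusion: The claimed result is incorrect. The correct answer is 202.1.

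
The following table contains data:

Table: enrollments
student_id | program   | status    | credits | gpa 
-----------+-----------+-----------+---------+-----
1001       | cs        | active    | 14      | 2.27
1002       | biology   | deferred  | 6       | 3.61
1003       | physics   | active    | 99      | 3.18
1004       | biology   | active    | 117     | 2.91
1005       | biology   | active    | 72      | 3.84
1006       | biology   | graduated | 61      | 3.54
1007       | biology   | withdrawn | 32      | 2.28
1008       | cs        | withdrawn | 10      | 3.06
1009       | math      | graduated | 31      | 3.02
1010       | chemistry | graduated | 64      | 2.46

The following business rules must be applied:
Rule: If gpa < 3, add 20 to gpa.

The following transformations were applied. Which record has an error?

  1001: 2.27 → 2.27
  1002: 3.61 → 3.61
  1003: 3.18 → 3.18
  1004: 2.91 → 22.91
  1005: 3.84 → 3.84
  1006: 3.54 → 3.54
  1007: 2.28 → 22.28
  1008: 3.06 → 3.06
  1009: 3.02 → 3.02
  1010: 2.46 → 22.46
Record 1001 has an error. The correct transformed value should be 22.27, not 2.27.

Step 1: Check each record against the rule
Step 2: Record 1001 has gpa = 2.27
Step 3: Since 2.27 < 3, the bonus should have been applied
Step 4: Correct value = 22.27, but claimed value = 2.27
Conclusion: Record 1001 has the error.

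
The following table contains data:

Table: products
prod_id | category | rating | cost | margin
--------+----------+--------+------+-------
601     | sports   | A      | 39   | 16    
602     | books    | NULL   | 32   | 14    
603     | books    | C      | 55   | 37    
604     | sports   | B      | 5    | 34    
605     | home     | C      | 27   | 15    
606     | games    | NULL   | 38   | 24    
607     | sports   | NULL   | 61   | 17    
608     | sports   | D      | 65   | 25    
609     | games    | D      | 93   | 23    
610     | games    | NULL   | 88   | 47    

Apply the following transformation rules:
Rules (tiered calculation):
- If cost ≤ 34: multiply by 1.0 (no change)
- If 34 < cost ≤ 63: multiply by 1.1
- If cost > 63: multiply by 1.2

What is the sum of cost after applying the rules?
571.5

Step 1: Tier 1 (cost ≤ 34): 3 records, sum = 64 × 1.0 = 64.0
Step 2: Tier 2 (34 < cost ≤ 63): 4 records, sum = 193 × 1.1 = 212.3
Step 3: Tier 3 (cost > 63): 3 records, sum = 246 × 1.2 = 295.2
Step 4: Final sum = 64.0 + 212.3 + 295.2 = 571.5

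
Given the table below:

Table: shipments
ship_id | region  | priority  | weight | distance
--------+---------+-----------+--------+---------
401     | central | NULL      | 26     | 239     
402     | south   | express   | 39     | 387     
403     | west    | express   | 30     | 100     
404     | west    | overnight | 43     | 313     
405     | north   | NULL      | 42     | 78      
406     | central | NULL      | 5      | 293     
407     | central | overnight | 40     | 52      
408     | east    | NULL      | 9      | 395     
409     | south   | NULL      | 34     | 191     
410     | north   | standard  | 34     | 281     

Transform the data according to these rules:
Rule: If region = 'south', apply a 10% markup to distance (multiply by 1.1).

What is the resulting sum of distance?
2386.8

Step 1: Records with region = 'south' have total distance = 578
Step 2: Apply multiplier: 578 × 1.1 = 635.8
Step 3: Other records total: 1751
Step 4: Final sum = 635.8 + 1751 = 2386.8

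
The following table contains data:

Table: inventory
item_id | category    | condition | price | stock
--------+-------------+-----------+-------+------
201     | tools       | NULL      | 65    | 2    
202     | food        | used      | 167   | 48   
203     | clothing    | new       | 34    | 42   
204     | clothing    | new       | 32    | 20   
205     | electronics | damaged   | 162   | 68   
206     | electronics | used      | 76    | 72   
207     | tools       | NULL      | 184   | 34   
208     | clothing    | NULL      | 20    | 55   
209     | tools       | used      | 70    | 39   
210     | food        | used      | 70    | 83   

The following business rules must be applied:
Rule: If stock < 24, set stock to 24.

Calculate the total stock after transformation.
489

Step 1: 2 records have stock < 24
Step 2: These records originally summed to 22
Step 3: After setting to minimum: 2 × 24 = 48
Step 4: Unaffected records sum: 441
Step 5: Final sum = 48 + 441 = 489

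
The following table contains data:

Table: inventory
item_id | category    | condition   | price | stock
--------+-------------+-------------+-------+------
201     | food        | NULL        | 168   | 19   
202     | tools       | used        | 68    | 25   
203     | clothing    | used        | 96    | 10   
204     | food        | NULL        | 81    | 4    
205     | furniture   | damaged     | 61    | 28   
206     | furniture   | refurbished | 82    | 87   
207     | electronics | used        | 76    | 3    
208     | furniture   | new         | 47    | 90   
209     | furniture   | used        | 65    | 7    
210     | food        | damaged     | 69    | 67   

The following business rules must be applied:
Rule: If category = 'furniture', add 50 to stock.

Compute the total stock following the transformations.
540

Step 1: Count records where category = 'furniture': 4
Step 2: Total bonus added: 4 × 50 = 200
Step 3: Original sum of stock: 340
Step 4: Final sum = 340 + 200 = 540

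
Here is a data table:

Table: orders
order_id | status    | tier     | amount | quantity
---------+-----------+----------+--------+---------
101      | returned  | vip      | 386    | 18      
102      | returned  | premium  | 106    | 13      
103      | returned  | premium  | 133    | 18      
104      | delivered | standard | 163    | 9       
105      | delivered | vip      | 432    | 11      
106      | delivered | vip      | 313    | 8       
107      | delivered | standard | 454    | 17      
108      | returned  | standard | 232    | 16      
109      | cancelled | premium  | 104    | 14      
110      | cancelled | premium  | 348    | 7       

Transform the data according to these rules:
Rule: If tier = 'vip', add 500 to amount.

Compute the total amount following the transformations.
4171

Step 1: Count records where tier = 'vip': 3
Step 2: Total bonus added: 3 × 500 = 1500
Step 3: Original sum of amount: 2671
Step 4: Final sum = 2671 + 1500 = 4171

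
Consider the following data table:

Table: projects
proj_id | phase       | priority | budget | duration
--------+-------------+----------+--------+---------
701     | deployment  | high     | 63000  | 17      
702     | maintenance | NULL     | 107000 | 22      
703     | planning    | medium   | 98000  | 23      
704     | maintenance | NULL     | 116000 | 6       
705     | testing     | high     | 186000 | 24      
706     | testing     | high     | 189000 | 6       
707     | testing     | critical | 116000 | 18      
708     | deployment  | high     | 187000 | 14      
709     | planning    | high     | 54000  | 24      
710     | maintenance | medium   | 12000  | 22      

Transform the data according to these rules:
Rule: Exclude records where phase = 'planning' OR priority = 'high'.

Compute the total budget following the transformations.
351000

Step 1: Find records where phase = 'planning' OR priority = 'high'
Step 2: 6 records match, summing to 777000
Step 3: Original sum: 1128000
Step 4: Remaining sum = 1128000 - 777000 = 351000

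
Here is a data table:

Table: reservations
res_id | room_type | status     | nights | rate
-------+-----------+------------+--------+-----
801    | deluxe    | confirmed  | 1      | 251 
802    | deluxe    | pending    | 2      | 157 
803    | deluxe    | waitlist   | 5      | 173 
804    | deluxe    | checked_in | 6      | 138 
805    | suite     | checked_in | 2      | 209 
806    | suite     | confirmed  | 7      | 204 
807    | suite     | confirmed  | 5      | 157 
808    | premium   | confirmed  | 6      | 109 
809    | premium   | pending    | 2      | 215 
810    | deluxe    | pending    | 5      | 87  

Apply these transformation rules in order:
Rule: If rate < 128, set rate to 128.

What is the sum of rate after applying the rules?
1760

Step 1: 2 records have rate < 128
Step 2: These records originally summed to 196
Step 3: After setting to minimum: 2 × 128 = 256
Step 4: Unaffected records sum: 1504
Step 5: Final sum = 256 + 1504 = 1760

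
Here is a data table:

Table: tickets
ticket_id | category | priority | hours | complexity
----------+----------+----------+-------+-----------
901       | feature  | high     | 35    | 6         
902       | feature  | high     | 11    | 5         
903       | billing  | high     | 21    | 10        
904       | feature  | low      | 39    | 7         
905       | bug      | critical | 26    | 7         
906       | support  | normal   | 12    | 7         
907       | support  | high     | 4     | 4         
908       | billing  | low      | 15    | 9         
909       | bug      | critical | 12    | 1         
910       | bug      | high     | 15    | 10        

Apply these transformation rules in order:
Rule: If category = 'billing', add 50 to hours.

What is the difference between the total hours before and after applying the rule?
100

Step 1: Original sum of hours = 190
Step 2: 2 records have category = 'billing'
Step 3: Each affected record changes by 50
Step 4: Total change = 2 × 50 = 100
Step 5: New sum = 190 + 100 = 290
Step 6: Difference = |290 - 190| = 100
        (Sum increased by 100)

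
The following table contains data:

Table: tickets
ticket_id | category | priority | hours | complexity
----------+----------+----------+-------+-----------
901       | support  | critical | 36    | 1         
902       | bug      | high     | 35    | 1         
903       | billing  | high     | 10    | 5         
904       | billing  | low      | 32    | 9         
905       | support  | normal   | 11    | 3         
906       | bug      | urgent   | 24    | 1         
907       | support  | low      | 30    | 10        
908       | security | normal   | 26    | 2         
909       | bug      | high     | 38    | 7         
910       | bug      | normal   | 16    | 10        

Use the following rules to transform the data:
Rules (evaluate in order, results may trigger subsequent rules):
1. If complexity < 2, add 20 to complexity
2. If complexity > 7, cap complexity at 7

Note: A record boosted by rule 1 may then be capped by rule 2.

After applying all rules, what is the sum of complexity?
59

Step 1: Apply rule 1 to records with complexity < 2
  - 3 records get bonus of 20
  - Of these, 3 records then exceed 7 and get capped
Step 2: Apply rule 2 to records with complexity > 7
  - 3 records (original) are capped
Step 3: Calculate final sum = 59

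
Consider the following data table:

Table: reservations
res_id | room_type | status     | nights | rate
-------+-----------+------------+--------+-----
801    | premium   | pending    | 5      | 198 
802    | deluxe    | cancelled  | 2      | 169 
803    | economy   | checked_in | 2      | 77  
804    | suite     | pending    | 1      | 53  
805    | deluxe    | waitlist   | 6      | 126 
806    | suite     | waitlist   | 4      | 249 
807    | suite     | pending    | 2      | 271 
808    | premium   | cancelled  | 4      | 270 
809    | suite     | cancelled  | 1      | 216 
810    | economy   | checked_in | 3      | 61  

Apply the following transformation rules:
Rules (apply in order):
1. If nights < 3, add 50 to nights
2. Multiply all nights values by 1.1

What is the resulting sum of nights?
308.0

Step 1: Apply Rule 1 - Add 50 to records with nights < 3
  - 5 records affected: 8 + (5 × 50) = 258
  - Unaffected records: 22
  - Sum after Rule 1: 280
Step 2: Apply Rule 2 - Multiply all by 1.1
  - 280 × 1.1 = 308.0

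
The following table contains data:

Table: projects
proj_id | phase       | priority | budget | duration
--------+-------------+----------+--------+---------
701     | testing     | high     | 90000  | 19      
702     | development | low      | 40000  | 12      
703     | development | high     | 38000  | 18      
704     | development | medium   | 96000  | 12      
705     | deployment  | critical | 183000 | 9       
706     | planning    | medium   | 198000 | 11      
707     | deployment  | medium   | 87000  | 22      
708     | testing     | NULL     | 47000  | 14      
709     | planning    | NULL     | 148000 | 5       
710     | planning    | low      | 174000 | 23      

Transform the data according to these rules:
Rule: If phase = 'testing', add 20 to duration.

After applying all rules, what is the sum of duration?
185

Step 1: Count records where phase = 'testing': 2
Step 2: Total bonus added: 2 × 20 = 40
Step 3: Original sum of duration: 145
Step 4: Final sum = 145 + 40 = 185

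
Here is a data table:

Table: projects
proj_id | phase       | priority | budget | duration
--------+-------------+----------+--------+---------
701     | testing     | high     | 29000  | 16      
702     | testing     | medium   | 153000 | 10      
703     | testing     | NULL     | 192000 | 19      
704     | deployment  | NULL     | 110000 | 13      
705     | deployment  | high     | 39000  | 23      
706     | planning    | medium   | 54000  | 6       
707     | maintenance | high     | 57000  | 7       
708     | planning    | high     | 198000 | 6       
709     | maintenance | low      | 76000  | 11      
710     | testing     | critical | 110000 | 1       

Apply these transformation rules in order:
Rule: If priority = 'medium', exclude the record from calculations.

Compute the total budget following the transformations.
811000

Step 1: Identify records where priority = 'medium'
Step 2: The excluded records sum to 207000
Step 3: Original total budget = 1018000
Step 4: Remaining total = 1018000 - 207000 = 811000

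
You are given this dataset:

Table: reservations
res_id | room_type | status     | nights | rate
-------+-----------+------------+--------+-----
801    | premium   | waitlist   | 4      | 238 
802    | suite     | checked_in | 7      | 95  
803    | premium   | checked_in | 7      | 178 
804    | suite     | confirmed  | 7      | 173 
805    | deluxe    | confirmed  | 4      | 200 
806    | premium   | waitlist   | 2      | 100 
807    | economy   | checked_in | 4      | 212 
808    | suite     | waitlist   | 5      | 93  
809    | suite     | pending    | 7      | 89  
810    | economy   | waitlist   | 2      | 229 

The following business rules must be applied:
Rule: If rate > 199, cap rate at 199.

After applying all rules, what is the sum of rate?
1524

Step 1: 4 records have rate > 199
Step 2: These records originally summed to 879
Step 3: After capping: 4 × 199 = 796
Step 4: Unaffected records sum: 728
Step 5: Final sum = 796 + 728 = 1524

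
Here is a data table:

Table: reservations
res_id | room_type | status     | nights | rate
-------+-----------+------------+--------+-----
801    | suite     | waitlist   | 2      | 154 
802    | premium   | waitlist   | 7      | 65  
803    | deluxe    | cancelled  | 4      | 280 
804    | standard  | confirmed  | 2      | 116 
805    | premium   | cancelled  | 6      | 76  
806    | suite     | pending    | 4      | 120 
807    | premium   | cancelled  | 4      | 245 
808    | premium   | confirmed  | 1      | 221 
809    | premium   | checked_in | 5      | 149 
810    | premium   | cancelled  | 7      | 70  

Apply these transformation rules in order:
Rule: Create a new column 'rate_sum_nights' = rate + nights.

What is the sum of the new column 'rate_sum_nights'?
1538

Step 1: For each record, compute rate + nights
Example calculations:
  154 + 2 = 156
  65 + 7 = 72
  280 + 4 = 284
  ...
Step 2: Sum all derived values
Step 3: Total = 1538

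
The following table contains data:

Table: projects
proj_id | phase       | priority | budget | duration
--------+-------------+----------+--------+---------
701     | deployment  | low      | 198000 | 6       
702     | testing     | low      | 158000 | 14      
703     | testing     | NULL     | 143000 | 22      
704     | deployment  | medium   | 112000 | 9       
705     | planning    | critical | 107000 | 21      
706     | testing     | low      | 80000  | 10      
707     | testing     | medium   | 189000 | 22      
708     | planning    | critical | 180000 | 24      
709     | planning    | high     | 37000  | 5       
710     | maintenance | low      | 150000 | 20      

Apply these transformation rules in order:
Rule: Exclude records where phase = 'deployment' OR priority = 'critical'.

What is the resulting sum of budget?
757000

Step 1: Find records where phase = 'deployment' OR priority = 'critical'
Step 2: 4 records match, summing to 597000
Step 3: Original sum: 1354000
Step 4: Remaining sum = 1354000 - 597000 = 757000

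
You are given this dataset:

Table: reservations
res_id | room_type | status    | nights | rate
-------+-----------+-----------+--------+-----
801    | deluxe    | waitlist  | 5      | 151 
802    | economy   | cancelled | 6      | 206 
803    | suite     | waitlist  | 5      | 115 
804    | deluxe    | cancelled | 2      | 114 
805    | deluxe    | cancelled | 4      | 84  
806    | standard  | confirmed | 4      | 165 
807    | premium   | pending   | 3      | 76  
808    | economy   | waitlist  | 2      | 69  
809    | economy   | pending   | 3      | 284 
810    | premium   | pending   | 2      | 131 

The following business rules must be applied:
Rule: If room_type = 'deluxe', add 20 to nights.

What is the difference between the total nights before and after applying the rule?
60

Step 1: Original sum of nights = 36
Step 2: 3 records have room_type = 'deluxe'
Step 3: Each affected record changes by 20
Step 4: Total change = 3 × 20 = 60
Step 5: New sum = 36 + 60 = 96
Step 6: Difference = |96 - 36| = 60
        (Sum increased by 60)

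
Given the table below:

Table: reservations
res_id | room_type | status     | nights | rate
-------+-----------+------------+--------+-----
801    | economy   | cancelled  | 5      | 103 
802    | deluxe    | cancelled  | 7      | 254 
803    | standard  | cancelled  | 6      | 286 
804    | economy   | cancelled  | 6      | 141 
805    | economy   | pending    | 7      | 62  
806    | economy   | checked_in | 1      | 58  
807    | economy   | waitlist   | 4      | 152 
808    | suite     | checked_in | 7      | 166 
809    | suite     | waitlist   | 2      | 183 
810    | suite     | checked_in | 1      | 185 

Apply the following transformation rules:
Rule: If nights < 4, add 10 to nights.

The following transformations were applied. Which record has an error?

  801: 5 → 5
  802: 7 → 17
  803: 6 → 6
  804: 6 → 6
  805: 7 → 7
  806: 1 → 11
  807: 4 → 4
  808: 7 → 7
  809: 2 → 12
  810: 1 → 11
Record 802 has an error. The correct transformed value should be 7, not 17.

Step 1: Check each record against the rule
Step 2: Record 802 has nights = 7
Step 3: Since 7 >= 4, the bonus should not have been applied
Step 4: Correct value = 7, but claimed value = 17
Conclusion: Record 802 has the error.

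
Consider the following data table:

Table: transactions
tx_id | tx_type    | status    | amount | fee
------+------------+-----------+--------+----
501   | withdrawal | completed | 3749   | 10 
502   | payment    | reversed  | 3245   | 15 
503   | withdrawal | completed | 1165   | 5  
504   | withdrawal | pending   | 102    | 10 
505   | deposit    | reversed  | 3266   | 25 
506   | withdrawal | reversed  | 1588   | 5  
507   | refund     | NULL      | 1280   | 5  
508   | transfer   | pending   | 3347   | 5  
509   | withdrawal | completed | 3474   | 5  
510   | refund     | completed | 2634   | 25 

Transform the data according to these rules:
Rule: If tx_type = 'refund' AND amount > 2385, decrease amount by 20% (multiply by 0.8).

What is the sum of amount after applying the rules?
23323.2

Step 1: Find records where tx_type = 'refund' AND amount > 2385
Step 2: 1 records match, summing to 2634
Step 3: After multiplier: 2634 × 0.8 = 2107.2
Step 4: Unaffected records sum: 21216
Step 5: Final sum = 2107.2 + 21216 = 23323.2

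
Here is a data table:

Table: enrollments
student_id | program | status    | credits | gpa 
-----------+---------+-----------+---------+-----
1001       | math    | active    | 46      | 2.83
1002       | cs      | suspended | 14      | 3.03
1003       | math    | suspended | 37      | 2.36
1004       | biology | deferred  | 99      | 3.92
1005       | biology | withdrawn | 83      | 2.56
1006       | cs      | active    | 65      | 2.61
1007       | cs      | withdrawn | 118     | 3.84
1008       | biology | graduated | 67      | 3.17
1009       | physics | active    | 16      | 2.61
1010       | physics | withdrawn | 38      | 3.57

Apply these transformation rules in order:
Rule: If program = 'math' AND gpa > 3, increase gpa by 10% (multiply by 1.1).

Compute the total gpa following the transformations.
30.5

Step 1: Find records where program = 'math' AND gpa > 3
Step 2: 0 records match, summing to 0
Step 3: After multiplier: 0 × 1.1 = 0.0
Step 4: Unaffected records sum: 30.5
Step 5: Final sum = 0.0 + 30.5 = 30.5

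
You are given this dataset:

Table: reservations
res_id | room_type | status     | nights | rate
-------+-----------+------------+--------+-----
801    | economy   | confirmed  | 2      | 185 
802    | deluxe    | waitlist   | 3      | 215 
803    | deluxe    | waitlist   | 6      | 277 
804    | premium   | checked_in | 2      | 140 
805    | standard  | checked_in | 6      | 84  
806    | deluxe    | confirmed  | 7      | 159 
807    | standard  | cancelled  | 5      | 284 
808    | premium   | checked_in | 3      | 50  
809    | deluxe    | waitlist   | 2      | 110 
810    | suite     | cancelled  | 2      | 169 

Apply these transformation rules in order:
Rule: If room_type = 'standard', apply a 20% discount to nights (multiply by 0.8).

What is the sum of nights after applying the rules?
35.8

Step 1: Records with room_type = 'standard' have total nights = 11
Step 2: Apply multiplier: 11 × 0.8 = 8.8
Step 3: Other records total: 27
Step 4: Final sum = 8.8 + 27 = 35.8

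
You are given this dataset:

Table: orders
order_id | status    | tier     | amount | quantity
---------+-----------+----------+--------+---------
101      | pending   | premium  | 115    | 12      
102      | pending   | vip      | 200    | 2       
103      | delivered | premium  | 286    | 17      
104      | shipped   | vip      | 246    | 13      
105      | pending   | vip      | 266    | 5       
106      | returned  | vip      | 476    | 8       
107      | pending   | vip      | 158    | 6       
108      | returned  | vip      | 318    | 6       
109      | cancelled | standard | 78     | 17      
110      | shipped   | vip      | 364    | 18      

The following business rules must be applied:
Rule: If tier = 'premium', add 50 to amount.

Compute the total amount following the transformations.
2607

Step 1: Count records where tier = 'premium': 2
Step 2: Total bonus added: 2 × 50 = 100
Step 3: Original sum of amount: 2507
Step 4: Final sum = 2507 + 100 = 2607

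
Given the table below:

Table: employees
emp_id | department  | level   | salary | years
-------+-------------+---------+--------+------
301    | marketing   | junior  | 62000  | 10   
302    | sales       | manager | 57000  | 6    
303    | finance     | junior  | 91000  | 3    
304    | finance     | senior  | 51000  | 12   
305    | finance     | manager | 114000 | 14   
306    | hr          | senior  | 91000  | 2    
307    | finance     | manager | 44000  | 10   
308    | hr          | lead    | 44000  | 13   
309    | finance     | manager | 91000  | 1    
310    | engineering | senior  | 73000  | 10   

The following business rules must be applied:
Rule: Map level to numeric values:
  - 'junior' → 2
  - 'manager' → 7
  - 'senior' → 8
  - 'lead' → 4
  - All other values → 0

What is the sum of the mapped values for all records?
60

Step 1: Apply mapping to each record
Step 2: Count by status:
  'junior': 2 records × 2 = 4
  'manager': 4 records × 7 = 28
  'senior': 3 records × 8 = 24
  'lead': 1 records × 4 = 4
Step 3: Sum all mapped values = 60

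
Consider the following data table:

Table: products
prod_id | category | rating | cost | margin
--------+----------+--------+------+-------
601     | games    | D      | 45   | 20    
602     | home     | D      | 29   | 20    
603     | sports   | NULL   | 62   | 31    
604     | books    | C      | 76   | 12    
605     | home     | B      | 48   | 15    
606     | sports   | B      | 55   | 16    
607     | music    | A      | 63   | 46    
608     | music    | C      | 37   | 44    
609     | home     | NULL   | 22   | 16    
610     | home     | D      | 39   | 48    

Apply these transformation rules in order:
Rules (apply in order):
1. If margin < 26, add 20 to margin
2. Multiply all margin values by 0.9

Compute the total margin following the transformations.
349.2

Step 1: Apply Rule 1 - Add 20 to records with margin < 26
  - 6 records affected: 99 + (6 × 20) = 219
  - Unaffected records: 169
  - Sum after Rule 1: 388
Step 2: Apply Rule 2 - Multiply all by 0.9
  - 388 × 0.9 = 349.2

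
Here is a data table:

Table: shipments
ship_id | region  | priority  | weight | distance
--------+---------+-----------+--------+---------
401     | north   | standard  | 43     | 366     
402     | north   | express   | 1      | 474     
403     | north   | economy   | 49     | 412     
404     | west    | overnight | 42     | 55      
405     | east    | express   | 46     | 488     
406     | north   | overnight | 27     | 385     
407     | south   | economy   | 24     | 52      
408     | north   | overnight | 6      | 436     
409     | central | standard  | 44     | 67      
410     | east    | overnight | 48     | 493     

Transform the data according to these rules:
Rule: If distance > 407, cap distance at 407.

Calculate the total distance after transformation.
2960

Step 1: 5 records have distance > 407
Step 2: These records originally summed to 2303
Step 3: After capping: 5 × 407 = 2035
Step 4: Unaffected records sum: 925
Step 5: Final sum = 2035 + 925 = 2960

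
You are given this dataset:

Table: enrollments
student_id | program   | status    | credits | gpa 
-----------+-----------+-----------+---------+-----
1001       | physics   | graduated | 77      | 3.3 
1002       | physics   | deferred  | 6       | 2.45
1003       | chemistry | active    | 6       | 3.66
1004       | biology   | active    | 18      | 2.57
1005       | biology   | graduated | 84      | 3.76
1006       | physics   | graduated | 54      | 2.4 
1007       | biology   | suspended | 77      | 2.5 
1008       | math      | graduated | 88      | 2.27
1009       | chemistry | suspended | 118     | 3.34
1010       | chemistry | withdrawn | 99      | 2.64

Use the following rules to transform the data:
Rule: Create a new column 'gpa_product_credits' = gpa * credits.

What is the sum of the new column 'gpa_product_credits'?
1830.2

Step 1: For each record, compute gpa * credits
Example calculations:
  3.3 * 77 = 254.1
  2.45 * 6 = 14.7
  3.66 * 6 = 21.96
  ...
Step 2: Sum all derived values
Step 3: Total = 1830.2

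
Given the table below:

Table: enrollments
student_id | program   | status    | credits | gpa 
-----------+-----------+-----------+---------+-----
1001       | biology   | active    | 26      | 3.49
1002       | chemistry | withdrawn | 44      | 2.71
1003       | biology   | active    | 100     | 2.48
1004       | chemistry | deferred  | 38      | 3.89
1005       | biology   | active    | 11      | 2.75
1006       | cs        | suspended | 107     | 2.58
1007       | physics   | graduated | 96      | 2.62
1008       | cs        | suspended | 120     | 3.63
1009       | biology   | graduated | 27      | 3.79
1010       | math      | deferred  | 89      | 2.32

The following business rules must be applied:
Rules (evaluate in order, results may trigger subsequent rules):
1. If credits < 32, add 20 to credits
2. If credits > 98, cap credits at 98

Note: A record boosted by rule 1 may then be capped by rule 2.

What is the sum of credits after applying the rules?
685

Step 1: Apply rule 1 to records with credits < 32
  - 3 records get bonus of 20
  - Of these, 0 records then exceed 98 and get capped
Step 2: Apply rule 2 to records with credits > 98
  - 3 records (original) are capped
Step 3: Calculate final sum = 685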